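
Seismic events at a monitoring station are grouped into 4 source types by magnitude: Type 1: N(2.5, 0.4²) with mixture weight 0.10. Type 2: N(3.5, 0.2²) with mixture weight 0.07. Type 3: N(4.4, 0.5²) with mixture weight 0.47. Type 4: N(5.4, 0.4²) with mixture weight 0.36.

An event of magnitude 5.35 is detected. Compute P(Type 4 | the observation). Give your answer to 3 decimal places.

0.852

Apply Bayes' rule: the posterior for each component is proportional to its prior times its likelihood at x.
Component likelihoods at x = 5.35:
  L_1 = 9.44571e-12
  L_2 = 5.25072e-19
  L_3 = 0.131232
  L_4 = 0.989594
Weight by the priors:
  P(Z=1)·L_1 = 0.10 × 9.44571e-12 = 9.44571e-13
  P(Z=2)·L_2 = 0.07 × 5.25072e-19 = 3.67551e-20
  P(Z=3)·L_3 = 0.47 × 0.131232 = 0.0616789
  P(Z=4)·L_4 = 0.36 × 0.989594 = 0.356254
Normaliser: 9.44571e-13 + 3.67551e-20 + 0.0616789 + 0.356254 = 0.417933
So the posterior for Type 4 is 0.356254 / 0.417933 ≈ 0.852.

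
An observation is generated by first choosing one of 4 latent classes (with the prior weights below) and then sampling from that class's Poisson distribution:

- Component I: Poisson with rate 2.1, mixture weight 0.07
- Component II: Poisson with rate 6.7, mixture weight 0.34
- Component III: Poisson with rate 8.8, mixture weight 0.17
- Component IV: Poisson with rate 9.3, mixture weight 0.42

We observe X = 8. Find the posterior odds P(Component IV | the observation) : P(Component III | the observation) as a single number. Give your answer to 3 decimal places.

2.332

Since P(k|x) ∝ π_k f_k(x), the posterior odds are π_i f_i(x) / (π_j f_j(x)).
Evaluate each component's likelihood at the observed value:
  p_I = e^(−2.1)·2.1^8/8! = 0.00114872
  p_II = e^(−6.7)·6.7^8/8! = 0.123967
  p_III = e^(−8.8)·8.8^8/8! = 0.134446
  p_IV = e^(−9.3)·9.3^8/8! = 0.126883
Odds = (0.42/0.17) × (0.126883/0.134446) = 2.47059 × 0.943746 ≈ 2.332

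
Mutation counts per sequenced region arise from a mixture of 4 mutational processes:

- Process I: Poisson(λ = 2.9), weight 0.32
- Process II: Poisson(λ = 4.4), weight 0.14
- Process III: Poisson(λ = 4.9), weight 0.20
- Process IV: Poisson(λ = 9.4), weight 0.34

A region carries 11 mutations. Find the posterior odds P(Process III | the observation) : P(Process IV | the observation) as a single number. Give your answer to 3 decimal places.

0.041

Since P(k|x) ∝ w_k f_k(x), the posterior odds are w_i f_i(x) / (w_j f_j(x)).
Component likelihoods at x = 11 mutations:
  p_I = 0.000168178
  p_II = 0.00368068
  p_III = 0.00729387
  p_IV = 0.104926
Odds = (0.20/0.34) × (0.00729387/0.104926) = 0.588235 × 0.0695145 ≈ 0.041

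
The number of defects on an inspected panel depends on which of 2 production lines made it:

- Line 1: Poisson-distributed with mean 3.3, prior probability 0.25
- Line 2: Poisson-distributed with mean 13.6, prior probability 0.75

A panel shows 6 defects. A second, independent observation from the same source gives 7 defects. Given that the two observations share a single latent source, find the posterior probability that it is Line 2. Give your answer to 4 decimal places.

0.2513

Posterior ∝ prior × likelihood, so P(k | x) ∝ π_k f_k(x); normalise over all components.
Since both observations come from the same component, the likelihood for component k is f_k(x₁)·f_k(x₂).
  f_1 = [0.0661575] × [0.0311886] = 0.00206336
  f_2 = [0.0109017] × [0.0211805] = 0.000230905
Weight by the priors:
  π_1·f_1 = 0.25 × 0.00206336 = 0.00051584
  π_2·f_2 = 0.75 × 0.000230905 = 0.000173179
Evidence: 0.00051584 + 0.000173179 = 0.000689018
Responsibility of Line 2: 0.000173179 / 0.000689018 ≈ 0.2513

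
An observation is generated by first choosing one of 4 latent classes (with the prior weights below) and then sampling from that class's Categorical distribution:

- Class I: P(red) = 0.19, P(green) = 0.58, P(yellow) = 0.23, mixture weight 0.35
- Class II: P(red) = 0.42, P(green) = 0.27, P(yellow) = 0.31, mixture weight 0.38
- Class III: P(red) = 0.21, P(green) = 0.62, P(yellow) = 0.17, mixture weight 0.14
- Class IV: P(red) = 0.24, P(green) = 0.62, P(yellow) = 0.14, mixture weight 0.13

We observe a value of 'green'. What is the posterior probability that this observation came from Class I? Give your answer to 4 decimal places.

0.4292

Apply Bayes' rule: the posterior for each component is proportional to its prior times its likelihood at x.
Component likelihoods at x = 'green':
  f_I = 0.58
  f_II = 0.27
  f_III = 0.62
  f_IV = 0.62
Unnormalised posteriors:
  w_I·f_I = 0.35 × 0.58 = 0.203
  w_II·f_II = 0.38 × 0.27 = 0.1026
  w_III·f_III = 0.14 × 0.62 = 0.0868
  w_IV·f_IV = 0.13 × 0.62 = 0.0806
Marginal: 0.203 + 0.1026 + 0.0868 + 0.0806 = 0.473
So the posterior for Class I is 0.203 / 0.473 ≈ 0.4292.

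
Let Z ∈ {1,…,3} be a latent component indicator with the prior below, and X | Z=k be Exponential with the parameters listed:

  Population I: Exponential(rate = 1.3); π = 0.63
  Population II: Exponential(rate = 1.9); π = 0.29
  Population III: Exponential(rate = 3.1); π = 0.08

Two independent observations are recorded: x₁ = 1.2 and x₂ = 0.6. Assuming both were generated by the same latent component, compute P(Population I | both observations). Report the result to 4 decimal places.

Posterior ∝ prior × likelihood, so P(k | x) ∝ w_k f_k(x); normalise over all components.
Since both observations come from the same component, the likelihood for component k is f_k(x₁)·f_k(x₂).
  L_I = [1.3·e^(−1.3·1.2) = 1.3·e^(−1.5600) = 0.273177] × [0.595928] = 0.162794
  L_II = [1.9·e^(−1.9·1.2) = 1.9·e^(−2.2800) = 0.19434] × [0.607656] = 0.118092
  L_III = [3.1·e^(−3.1·1.2) = 3.1·e^(−3.7200) = 0.0751253] × [0.482585] = 0.0362544
Prior × likelihood for each component:
  w_I·L_I = 0.63 × 0.162794 = 0.10256
  w_II·L_II = 0.29 × 0.118092 = 0.0342466
  w_III·L_III = 0.08 × 0.0362544 = 0.00290035
Normaliser: 0.10256 + 0.0342466 + 0.00290035 = 0.139707
So the posterior for Population I is 0.10256 / 0.139707 ≈ 0.7341.

0.7341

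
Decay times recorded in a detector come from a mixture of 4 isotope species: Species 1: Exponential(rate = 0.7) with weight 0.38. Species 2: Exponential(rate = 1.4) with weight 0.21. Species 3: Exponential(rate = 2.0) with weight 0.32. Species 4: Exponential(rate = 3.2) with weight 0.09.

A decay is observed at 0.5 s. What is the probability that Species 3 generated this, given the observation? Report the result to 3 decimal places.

0.375

The responsibility of component k is π_k f_k(x) divided by Σ_j π_j f_j(x).
Component likelihoods at x = 0.5 s:
  f_1 = 0.7·e^(−0.7·0.5) = 0.7·e^(−0.3500) = 0.493282
  f_2 = 1.4·e^(−1.4·0.5) = 1.4·e^(−0.7000) = 0.695219
  f_3 = 2.0·e^(−2.0·0.5) = 2.0·e^(−1.0000) = 0.735759
  f_4 = 3.2·e^(−3.2·0.5) = 3.2·e^(−1.6000) = 0.646069
Prior × likelihood for each component:
  π_1·f_1 = 0.38 × 0.493282 = 0.187447
  π_2·f_2 = 0.21 × 0.695219 = 0.145996
  π_3·f_3 = 0.32 × 0.735759 = 0.235443
  π_4·f_4 = 0.09 × 0.646069 = 0.0581462
Marginal: 0.187447 + 0.145996 + 0.235443 + 0.0581462 = 0.627032
P(Species 3 | the observation) = 0.235443 / 0.627032 ≈ 0.375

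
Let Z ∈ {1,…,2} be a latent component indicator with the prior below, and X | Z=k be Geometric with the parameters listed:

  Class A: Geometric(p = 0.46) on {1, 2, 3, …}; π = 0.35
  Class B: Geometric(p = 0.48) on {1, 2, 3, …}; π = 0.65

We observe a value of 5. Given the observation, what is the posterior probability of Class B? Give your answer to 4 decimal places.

Apply Bayes' rule: the posterior for each component is proportional to its prior times its likelihood at x.
Geometric probabilities:
  L_A = 0.46·(1−0.46)^4 = 0.46·0.0850306 = 0.0391141
  L_B = 0.48·(1−0.48)^4 = 0.48·0.0731162 = 0.0350958
Multiply by the mixture weights:
  π_A·L_A = 0.35 × 0.0391141 = 0.0136899
  π_B·L_B = 0.65 × 0.0350958 = 0.0228122
Evidence: 0.0136899 + 0.0228122 = 0.0365022
P(Class B | the observation) ≈ 0.6250

0.6250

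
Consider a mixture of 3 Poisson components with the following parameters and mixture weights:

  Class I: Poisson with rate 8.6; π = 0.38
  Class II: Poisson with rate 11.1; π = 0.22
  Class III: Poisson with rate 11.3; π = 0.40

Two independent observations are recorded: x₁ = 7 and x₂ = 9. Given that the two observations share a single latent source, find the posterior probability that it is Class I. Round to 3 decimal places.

Apply Bayes' rule: the posterior for each component is proportional to its prior times its likelihood at x.
Since both observations come from the same component, the likelihood for component k is f_k(x₁)·f_k(x₂).
  p_I = [e^(−8.6)·8.6^7/7! = 0.127094] × [0.130554] = 0.0165927
  p_II = [e^(−11.1)·11.1^7/7! = 0.0622532] × [0.106531] = 0.00663188
  p_III = [e^(−11.3)·11.3^7/7! = 0.0577552] × [0.102427] = 0.0059157
Unnormalised posteriors:
  w_I·p_I = 0.38 × 0.0165927 = 0.00630522
  w_II·p_II = 0.22 × 0.00663188 = 0.00145901
  w_III·p_III = 0.40 × 0.0059157 = 0.00236628
Sum: 0.00630522 + 0.00145901 + 0.00236628 = 0.0101305
P(Class I | x) = 0.00630522 / 0.0101305 ≈ 0.622

0.622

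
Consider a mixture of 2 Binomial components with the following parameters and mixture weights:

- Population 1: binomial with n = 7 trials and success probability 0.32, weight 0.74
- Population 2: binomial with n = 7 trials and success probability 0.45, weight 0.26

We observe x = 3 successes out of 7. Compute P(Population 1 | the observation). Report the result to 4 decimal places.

The responsibility of component k is π_k f_k(x) divided by Σ_j π_j f_j(x).
Evaluate each component's likelihood at the observed value:
  f_1 = C(7,3)·0.32^3·0.68^4 = 35·0.032768·0.213814 = 0.245219
  f_2 = C(7,3)·0.45^3·0.55^4 = 35·0.091125·0.0915063 = 0.291848
Unnormalised posteriors:
  π_1·f_1 = 0.74 × 0.245219 = 0.181462
  π_2·f_2 = 0.26 × 0.291848 = 0.0758804
Normaliser: 0.181462 + 0.0758804 = 0.257342
P(Population 1 | x) ≈ 0.7051

0.7051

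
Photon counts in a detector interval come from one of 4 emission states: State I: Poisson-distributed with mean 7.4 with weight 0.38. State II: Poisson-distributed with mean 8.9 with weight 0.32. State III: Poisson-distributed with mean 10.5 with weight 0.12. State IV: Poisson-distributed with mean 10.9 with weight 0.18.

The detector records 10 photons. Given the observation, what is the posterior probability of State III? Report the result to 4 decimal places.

Posterior ∝ prior × likelihood, so P(k | x) ∝ π_k f_k(x); normalise over all components.
Evaluate each component's likelihood at the observed value:
  L_I = 0.0829421
  L_II = 0.117197
  L_III = 0.123606
  L_IV = 0.120418
Weight by the priors:
  π_I·L_I = 0.38 × 0.0829421 = 0.031518
  π_II·L_II = 0.32 × 0.117197 = 0.037503
  π_III·L_III = 0.12 × 0.123606 = 0.0148327
  π_IV·L_IV = 0.18 × 0.120418 = 0.0216753
Denominator: 0.031518 + 0.037503 + 0.0148327 + 0.0216753 = 0.105529
P(State III | data) = 0.0148327 / 0.105529 ≈ 0.1406

0.1406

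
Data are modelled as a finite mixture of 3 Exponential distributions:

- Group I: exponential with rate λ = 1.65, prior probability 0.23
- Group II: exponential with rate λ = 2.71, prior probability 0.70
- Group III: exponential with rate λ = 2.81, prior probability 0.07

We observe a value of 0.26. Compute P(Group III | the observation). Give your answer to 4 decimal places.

0.0740

By Bayes' theorem, P(k | x) = w_k f_k(x) / Σ_j w_j f_j(x).
Component likelihoods at x = 0.26:
  L_I = 1.07441
  L_II = 1.33957
  L_III = 1.35335
Unnormalised posteriors:
  w_I·L_I = 0.23 × 1.07441 = 0.247115
  w_II·L_II = 0.70 × 1.33957 = 0.937699
  w_III·L_III = 0.07 × 1.35335 = 0.0947346
Sum: 0.247115 + 0.937699 + 0.0947346 = 1.27955
P(Group III | 0.26) ≈ 0.0740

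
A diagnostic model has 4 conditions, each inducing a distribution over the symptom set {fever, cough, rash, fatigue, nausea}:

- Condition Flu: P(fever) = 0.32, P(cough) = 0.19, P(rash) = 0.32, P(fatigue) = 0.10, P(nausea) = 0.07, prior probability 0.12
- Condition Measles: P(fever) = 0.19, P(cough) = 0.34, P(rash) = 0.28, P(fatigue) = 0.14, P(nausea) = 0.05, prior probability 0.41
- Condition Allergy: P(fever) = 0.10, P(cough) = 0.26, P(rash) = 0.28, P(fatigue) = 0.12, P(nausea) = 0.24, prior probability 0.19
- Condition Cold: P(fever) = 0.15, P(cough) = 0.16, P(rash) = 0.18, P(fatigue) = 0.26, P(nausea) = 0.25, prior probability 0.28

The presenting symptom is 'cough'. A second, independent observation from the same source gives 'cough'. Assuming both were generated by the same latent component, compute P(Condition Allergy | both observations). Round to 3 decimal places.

Apply Bayes' rule: the posterior for each component is proportional to its prior times its likelihood at x.
Since both observations come from the same component, the likelihood for component k is f_k(x₁)·f_k(x₂).
  f_Flu = [0.19] × [0.19] = 0.0361
  f_Measles = [0.34] × [0.34] = 0.1156
  f_Allergy = [0.26] × [0.26] = 0.0676
  f_Cold = [0.16] × [0.16] = 0.0256
Prior × likelihood for each component:
  w_Flu·f_Flu = 0.12 × 0.0361 = 0.004332
  w_Measles·f_Measles = 0.41 × 0.1156 = 0.047396
  w_Allergy·f_Allergy = 0.19 × 0.0676 = 0.012844
  w_Cold·f_Cold = 0.28 × 0.0256 = 0.007168
Sum: 0.004332 + 0.047396 + 0.012844 + 0.007168 = 0.07174
P(Condition Allergy | data) ≈ 0.179

0.179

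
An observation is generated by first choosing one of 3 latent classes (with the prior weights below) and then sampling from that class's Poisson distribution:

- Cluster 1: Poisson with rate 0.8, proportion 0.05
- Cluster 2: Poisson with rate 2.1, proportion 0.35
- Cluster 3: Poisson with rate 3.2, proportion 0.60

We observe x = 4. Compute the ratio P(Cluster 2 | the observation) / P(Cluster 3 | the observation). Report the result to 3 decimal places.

0.325

The posterior odds equal the prior odds times the likelihood ratio: (π_i/π_j)·(f_i(x)/f_j(x)).
Evaluate each component's likelihood at the observed value:
  L_1 = e^(−0.8)·0.8^4/4! = 0.00766855
  L_2 = e^(−2.1)·2.1^4/4! = 0.099231
  L_3 = e^(−3.2)·3.2^4/4! = 0.178093
Odds = (0.35/0.60) × (0.099231/0.178093) = 0.583333 × 0.557187 ≈ 0.325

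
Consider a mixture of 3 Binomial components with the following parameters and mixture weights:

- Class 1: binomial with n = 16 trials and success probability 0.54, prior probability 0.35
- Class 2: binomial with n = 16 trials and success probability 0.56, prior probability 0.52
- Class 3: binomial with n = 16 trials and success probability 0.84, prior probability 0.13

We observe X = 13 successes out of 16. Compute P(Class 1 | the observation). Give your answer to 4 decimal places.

0.1255

By Bayes' theorem, P(k | x) = π_k f_k(x) / Σ_j π_j f_j(x).
Component likelihoods at x = 13 successes out of 16:
  p_1 = 0.0180959
  p_2 = 0.0254092
  p_3 = 0.237782
Unnormalised posteriors:
  π_1·p_1 = 0.35 × 0.0180959 = 0.00633357
  π_2·p_2 = 0.52 × 0.0254092 = 0.0132128
  π_3·p_3 = 0.13 × 0.237782 = 0.0309116
Sum: 0.00633357 + 0.0132128 + 0.0309116 = 0.050458
P(Class 1 | x) = 0.00633357 / 0.050458 ≈ 0.1255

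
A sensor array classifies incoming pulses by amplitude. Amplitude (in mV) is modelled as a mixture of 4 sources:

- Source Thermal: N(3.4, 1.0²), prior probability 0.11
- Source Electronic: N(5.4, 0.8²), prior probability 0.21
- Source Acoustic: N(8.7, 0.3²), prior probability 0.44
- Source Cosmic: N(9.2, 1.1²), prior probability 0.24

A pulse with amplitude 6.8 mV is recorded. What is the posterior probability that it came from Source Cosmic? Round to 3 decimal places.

By Bayes' theorem, P(k | x) = w_k f_k(x) / Σ_j w_j f_j(x).
Evaluate each component's likelihood at the observed value:
  f_Thermal = (1/(1.0·√(2π)))·exp(−(6.8−3.4)²/(2·1.0²)) = 0.398942·exp(-5.78000) = 0.00123222
  f_Electronic = (1/(0.8·√(2π)))·exp(−(6.8−5.4)²/(2·0.8²)) = 0.498678·exp(-1.53125) = 0.107847
  f_Acoustic = (1/(0.3·√(2π)))·exp(−(6.8−8.7)²/(2·0.3²)) = 1.329808·exp(-20.05556) = 2.59282e-09
  f_Cosmic = (1/(1.1·√(2π)))·exp(−(6.8−9.2)²/(2·1.1²)) = 0.362675·exp(-2.38017) = 0.0335602
Multiply by the mixture weights:
  w_Thermal·f_Thermal = 0.11 × 0.00123222 = 0.000135544
  w_Electronic·f_Electronic = 0.21 × 0.107847 = 0.0226478
  w_Acoustic·f_Acoustic = 0.44 × 2.59282e-09 = 1.14084e-09
  w_Cosmic·f_Cosmic = 0.24 × 0.0335602 = 0.00805445
Normaliser: 0.000135544 + 0.0226478 + 1.14084e-09 + 0.00805445 = 0.0308378
P(Source Cosmic | the observation) = 0.00805445 / 0.0308378 ≈ 0.261

0.261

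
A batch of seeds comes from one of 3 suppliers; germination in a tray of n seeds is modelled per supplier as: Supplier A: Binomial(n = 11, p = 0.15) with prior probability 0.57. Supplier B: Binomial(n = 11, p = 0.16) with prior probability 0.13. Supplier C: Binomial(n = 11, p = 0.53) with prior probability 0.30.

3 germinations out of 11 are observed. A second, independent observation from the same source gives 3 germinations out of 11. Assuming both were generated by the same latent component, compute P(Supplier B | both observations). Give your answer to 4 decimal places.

0.2050

The responsibility of component k is π_k f_k(x) divided by Σ_j π_j f_j(x).
Since both observations come from the same component, the likelihood for component k is f_k(x₁)·f_k(x₂).
  L_A = [C(11,3)·0.15^3·0.85^8 = 165·0.003375·0.272491 = 0.151743] × [0.151743] = 0.023026
  L_B = [C(11,3)·0.16^3·0.84^8 = 165·0.004096·0.247876 = 0.167524] × [0.167524] = 0.0280644
  L_C = [C(11,3)·0.53^3·0.47^8 = 165·0.148877·0.00238113 = 0.0584917] × [0.0584917] = 0.00342128
Unnormalised posteriors:
  π_A·L_A = 0.57 × 0.023026 = 0.0131248
  π_B·L_B = 0.13 × 0.0280644 = 0.00364838
  π_C·L_C = 0.30 × 0.00342128 = 0.00102638
Marginal: 0.0131248 + 0.00364838 + 0.00102638 = 0.0177996
P(Supplier B | data) = 0.00364838 / 0.0177996 ≈ 0.2050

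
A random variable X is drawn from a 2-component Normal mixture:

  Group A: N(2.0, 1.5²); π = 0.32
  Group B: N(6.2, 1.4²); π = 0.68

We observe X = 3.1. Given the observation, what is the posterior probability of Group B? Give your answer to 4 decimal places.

0.2043

P(component k | x) = w_k·f_k(x) / marginal(x), where marginal(x) = Σ_j w_j·f_j(x).
Evaluate each component's likelihood at the observed value:
  f_A = (1/(1.5·√(2π)))·exp(−(3.1−2.0)²/(2·1.5²)) = 0.265962·exp(-0.26889) = 0.203255
  f_B = (1/(1.4·√(2π)))·exp(−(3.1−6.2)²/(2·1.4²)) = 0.284959·exp(-2.45153) = 0.0245525
Prior × likelihood for each component:
  w_A·f_A = 0.32 × 0.203255 = 0.0650417
  w_B·f_B = 0.68 × 0.0245525 = 0.0166957
Evidence: 0.0650417 + 0.0166957 = 0.0817374
P(Group B | 3.1) = 0.0166957 / 0.0817374 ≈ 0.2043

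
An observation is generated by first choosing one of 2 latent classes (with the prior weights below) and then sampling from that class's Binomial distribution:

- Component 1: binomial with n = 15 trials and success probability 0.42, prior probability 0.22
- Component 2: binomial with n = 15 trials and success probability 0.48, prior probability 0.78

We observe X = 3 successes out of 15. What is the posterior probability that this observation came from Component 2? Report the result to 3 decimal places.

P(component k | x) = w_k·f_k(x) / marginal(x), where marginal(x) = Σ_j w_j·f_j(x).
Evaluate each component's likelihood at the observed value:
  f_1 = C(15,3)·0.42^3·0.58^12 = 455·0.074088·0.00144923 = 0.0488534
  f_2 = C(15,3)·0.48^3·0.52^12 = 455·0.110592·0.000390877 = 0.0196687
Unnormalised posteriors:
  w_1·f_1 = 0.22 × 0.0488534 = 0.0107478
  w_2·f_2 = 0.78 × 0.0196687 = 0.0153416
Denominator: 0.0107478 + 0.0153416 = 0.0260893
P(Component 2 | x) ≈ 0.588

0.588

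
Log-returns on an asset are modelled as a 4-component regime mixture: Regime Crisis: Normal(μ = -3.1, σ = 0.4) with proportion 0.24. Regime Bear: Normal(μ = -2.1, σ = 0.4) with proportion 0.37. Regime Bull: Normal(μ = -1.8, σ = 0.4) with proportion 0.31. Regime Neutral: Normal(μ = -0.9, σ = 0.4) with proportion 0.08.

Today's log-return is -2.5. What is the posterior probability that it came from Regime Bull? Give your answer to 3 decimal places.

Posterior ∝ prior × likelihood, so P(k | x) ∝ P(Z=k) f_k(x); normalise over all components.
Component likelihoods at x = -2.5:
  p_Crisis = (1/(0.4·√(2π)))·exp(−(-2.5−-3.1)²/(2·0.4²)) = 0.997356·exp(-1.12500) = 0.323794
  p_Bear = (1/(0.4·√(2π)))·exp(−(-2.5−-2.1)²/(2·0.4²)) = 0.997356·exp(-0.50000) = 0.604927
  p_Bull = (1/(0.4·√(2π)))·exp(−(-2.5−-1.8)²/(2·0.4²)) = 0.997356·exp(-1.53125) = 0.215693
  p_Neutral = (1/(0.4·√(2π)))·exp(−(-2.5−-0.9)²/(2·0.4²)) = 0.997356·exp(-8.00000) = 0.000334576
Prior × likelihood for each component:
  P(Z=Crisis)·p_Crisis = 0.24 × 0.323794 = 0.0777106
  P(Z=Bear)·p_Bear = 0.37 × 0.604927 = 0.223823
  P(Z=Bull)·p_Bull = 0.31 × 0.215693 = 0.0668649
  P(Z=Neutral)·p_Neutral = 0.08 × 0.000334576 = 2.6766e-05
Sum: 0.0777106 + 0.223823 + 0.0668649 + 2.6766e-05 = 0.368425
P(Regime Bull | -2.5) ≈ 0.181

0.181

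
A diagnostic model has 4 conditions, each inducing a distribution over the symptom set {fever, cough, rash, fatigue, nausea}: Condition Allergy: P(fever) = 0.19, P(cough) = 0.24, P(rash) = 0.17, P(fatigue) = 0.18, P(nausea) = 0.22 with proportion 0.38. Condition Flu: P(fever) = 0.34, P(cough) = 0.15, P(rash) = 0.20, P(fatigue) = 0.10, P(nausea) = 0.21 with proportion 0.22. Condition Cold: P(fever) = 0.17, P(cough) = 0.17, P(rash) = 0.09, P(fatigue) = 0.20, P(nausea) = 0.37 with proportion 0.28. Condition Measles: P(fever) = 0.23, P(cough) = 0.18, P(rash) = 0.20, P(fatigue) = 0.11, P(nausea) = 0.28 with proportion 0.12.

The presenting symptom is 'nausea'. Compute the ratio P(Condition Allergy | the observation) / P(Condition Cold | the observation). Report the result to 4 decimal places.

0.8069

The posterior odds equal the prior odds times the likelihood ratio: (w_i/w_j)·(f_i(x)/f_j(x)).
Evaluate each component's likelihood at the observed value:
  L_Allergy = 0.22
  L_Flu = 0.21
  L_Cold = 0.37
  L_Measles = 0.28
0.0836 / 0.1036 ≈ 0.8069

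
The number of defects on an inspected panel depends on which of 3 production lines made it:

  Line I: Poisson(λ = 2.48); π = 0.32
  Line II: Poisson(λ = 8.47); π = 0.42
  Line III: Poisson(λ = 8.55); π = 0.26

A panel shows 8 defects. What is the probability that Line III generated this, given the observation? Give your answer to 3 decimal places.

0.377

The responsibility of component k is π_k f_k(x) divided by Σ_j π_j f_j(x).
Evaluate each component's likelihood at the observed value:
  f_I = e^(−2.48)·2.48^8/8! = 0.00297196
  f_II = e^(−8.47)·8.47^8/8! = 0.137744
  f_III = e^(−8.55)·8.55^8/8! = 0.137085
Prior × likelihood for each component:
  π_I·f_I = 0.32 × 0.00297196 = 0.000951026
  π_II·f_II = 0.42 × 0.137744 = 0.0578525
  π_III·f_III = 0.26 × 0.137085 = 0.0356422
Evidence: 0.000951026 + 0.0578525 + 0.0356422 = 0.0944456
P(Line III | data) = 0.0356422 / 0.0944456 ≈ 0.377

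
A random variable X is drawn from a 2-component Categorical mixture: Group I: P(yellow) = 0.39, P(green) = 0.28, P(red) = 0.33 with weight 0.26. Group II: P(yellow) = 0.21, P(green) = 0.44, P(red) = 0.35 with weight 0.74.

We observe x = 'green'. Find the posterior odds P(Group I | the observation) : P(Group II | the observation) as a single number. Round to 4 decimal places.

0.2236

The posterior odds equal the prior odds times the likelihood ratio: (w_i/w_j)·(f_i(x)/f_j(x)).
Component likelihoods at x = 'green':
  p_I = 0.28
  p_II = 0.44
Odds = (0.26/0.74) × (0.28/0.44) = 0.351351 × 0.636364 ≈ 0.2236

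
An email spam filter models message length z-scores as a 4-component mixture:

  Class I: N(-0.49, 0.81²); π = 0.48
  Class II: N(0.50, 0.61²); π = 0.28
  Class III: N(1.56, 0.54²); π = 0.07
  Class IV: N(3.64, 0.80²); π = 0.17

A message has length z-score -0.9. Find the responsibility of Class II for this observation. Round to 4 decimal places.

Apply Bayes' rule: the posterior for each component is proportional to its prior times its likelihood at x.
Component likelihoods at x = -0.9:
  L_I = (1/(0.81·√(2π)))·exp(−(-0.9−-0.49)²/(2·0.81²)) = 0.492521·exp(-0.12811) = 0.433301
  L_II = (1/(0.61·√(2π)))·exp(−(-0.9−0.50)²/(2·0.61²)) = 0.654004·exp(-2.63370) = 0.0469655
  L_III = (1/(0.54·√(2π)))·exp(−(-0.9−1.56)²/(2·0.54²)) = 0.738782·exp(-10.37654) = 2.30166e-05
  L_IV = (1/(0.80·√(2π)))·exp(−(-0.9−3.64)²/(2·0.80²)) = 0.498678·exp(-16.10281) = 5.06358e-08
Weight by the priors:
  P(Z=I)·L_I = 0.48 × 0.433301 = 0.207984
  P(Z=II)·L_II = 0.28 × 0.0469655 = 0.0131503
  P(Z=III)·L_III = 0.07 × 2.30166e-05 = 1.61116e-06
  P(Z=IV)·L_IV = 0.17 × 5.06358e-08 = 8.60808e-09
Normaliser: 0.207984 + 0.0131503 + 1.61116e-06 + 8.60808e-09 = 0.221136
So the posterior for Class II is 0.0131503 / 0.221136 ≈ 0.0595.

0.0595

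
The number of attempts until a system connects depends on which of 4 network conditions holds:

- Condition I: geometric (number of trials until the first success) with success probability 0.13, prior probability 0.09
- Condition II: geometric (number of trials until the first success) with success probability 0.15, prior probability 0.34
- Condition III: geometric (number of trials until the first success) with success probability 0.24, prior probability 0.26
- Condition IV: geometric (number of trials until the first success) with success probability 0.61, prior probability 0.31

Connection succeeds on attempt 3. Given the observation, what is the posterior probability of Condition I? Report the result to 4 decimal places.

By Bayes' theorem, P(k | x) = w_k f_k(x) / Σ_j w_j f_j(x).
Component likelihoods at x = 3:
  p_I = 0.13·(1−0.13)^2 = 0.13·0.7569 = 0.098397
  p_II = 0.15·(1−0.15)^2 = 0.15·0.7225 = 0.108375
  p_III = 0.24·(1−0.24)^2 = 0.24·0.5776 = 0.138624
  p_IV = 0.61·(1−0.61)^2 = 0.61·0.1521 = 0.092781
Weight by the priors:
  w_I·p_I = 0.09 × 0.098397 = 0.00885573
  w_II·p_II = 0.34 × 0.108375 = 0.0368475
  w_III·p_III = 0.26 × 0.138624 = 0.0360422
  w_IV·p_IV = 0.31 × 0.092781 = 0.0287621
Sum: 0.00885573 + 0.0368475 + 0.0360422 + 0.0287621 = 0.110508
So the posterior for Condition I is 0.00885573 / 0.110508 ≈ 0.0801.

0.0801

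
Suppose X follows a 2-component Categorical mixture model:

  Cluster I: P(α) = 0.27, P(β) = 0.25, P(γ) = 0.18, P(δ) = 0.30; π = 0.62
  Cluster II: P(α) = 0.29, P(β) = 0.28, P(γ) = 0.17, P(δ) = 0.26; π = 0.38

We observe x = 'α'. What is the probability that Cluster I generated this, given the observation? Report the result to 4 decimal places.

Apply Bayes' rule: the posterior for each component is proportional to its prior times its likelihood at x.
Evaluate each component's likelihood at the observed value:
  p_I = P(α | comp) = 0.27
  p_II = P(α | comp) = 0.29
Weight by the priors:
  π_I·p_I = 0.62 × 0.27 = 0.1674
  π_II·p_II = 0.38 × 0.29 = 0.1102
Marginal: 0.1674 + 0.1102 = 0.2776
P(Cluster I | 'α') = 0.1674 / 0.2776 ≈ 0.6030

0.6030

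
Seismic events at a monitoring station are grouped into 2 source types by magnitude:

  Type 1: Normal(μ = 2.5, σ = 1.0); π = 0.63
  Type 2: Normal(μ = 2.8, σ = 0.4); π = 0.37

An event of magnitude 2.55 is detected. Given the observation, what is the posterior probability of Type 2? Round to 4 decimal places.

The responsibility of component k is π_k f_k(x) divided by Σ_j π_j f_j(x).
Component likelihoods at x = 2.55:
  L_1 = (1/(1.0·√(2π)))·exp(−(2.55−2.5)²/(2·1.0²)) = 0.398942·exp(-0.00125) = 0.398444
  L_2 = (1/(0.4·√(2π)))·exp(−(2.55−2.8)²/(2·0.4²)) = 0.997356·exp(-0.19531) = 0.820402
Weight by the priors:
  π_1·L_1 = 0.63 × 0.398444 = 0.25102
  π_2·L_2 = 0.37 × 0.820402 = 0.303549
Normaliser: 0.25102 + 0.303549 = 0.554569
P(Type 2 | the observation) ≈ 0.5474

0.5474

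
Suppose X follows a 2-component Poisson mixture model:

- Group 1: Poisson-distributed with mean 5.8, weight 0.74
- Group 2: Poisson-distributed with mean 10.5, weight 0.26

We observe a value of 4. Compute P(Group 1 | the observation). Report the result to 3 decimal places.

0.967

The responsibility of component k is P(Z=k) f_k(x) divided by Σ_j P(Z=j) f_j(x).
Evaluate each component's likelihood at the observed value:
  p_1 = e^(−5.8)·5.8^4/4! = 0.142755
  p_2 = e^(−10.5)·10.5^4/4! = 0.0139461
Multiply by the mixture weights:
  P(Z=1)·p_1 = 0.74 × 0.142755 = 0.105639
  P(Z=2)·p_2 = 0.26 × 0.0139461 = 0.003626
Denominator: 0.105639 + 0.003626 = 0.109265
P(Group 1 | data) = 0.105639 / 0.109265 ≈ 0.967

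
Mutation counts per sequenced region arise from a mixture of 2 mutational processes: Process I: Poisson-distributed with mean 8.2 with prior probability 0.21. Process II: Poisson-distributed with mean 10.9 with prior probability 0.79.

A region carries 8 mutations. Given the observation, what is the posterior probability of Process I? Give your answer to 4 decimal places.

0.2886

Apply Bayes' rule: the posterior for each component is proportional to its prior times its likelihood at x.
Component likelihoods at x = 8 mutations:
  p_I = e^(−8.2)·8.2^8/8! = 0.139244
  p_II = e^(−10.9)·10.9^8/8! = 0.0912182
Multiply by the mixture weights:
  π_I·p_I = 0.21 × 0.139244 = 0.0292412
  π_II·p_II = 0.79 × 0.0912182 = 0.0720624
Denominator: 0.0292412 + 0.0720624 = 0.101304
Responsibility of Process I: 0.0292412 / 0.101304 ≈ 0.2886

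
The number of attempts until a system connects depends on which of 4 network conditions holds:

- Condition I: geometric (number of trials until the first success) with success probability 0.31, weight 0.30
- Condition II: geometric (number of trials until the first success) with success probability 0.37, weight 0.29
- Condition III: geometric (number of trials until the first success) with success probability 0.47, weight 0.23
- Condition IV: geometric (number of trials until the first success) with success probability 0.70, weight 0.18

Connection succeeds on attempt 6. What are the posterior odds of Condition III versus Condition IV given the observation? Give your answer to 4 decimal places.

14.7648

Posterior odds = (P(Z=i) f_i(x)) / (P(Z=j) f_j(x)); the normalising sum cancels.
Component likelihoods at x = 6:
  p_I = 0.31·(1−0.31)^5 = 0.31·0.156403 = 0.048485
  p_II = 0.37·(1−0.37)^5 = 0.37·0.0992437 = 0.0367202
  p_III = 0.47·(1−0.47)^5 = 0.47·0.0418195 = 0.0196552
  p_IV = 0.70·(1−0.70)^5 = 0.70·0.00243 = 0.001701
0.00452069 / 0.00030618 ≈ 14.7648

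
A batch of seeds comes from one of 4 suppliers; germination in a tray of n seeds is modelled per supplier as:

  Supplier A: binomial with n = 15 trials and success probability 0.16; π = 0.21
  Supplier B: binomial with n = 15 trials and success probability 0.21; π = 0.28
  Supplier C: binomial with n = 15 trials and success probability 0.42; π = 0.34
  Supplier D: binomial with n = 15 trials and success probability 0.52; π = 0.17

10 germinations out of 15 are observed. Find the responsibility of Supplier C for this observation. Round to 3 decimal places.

P(component k | x) = π_k·f_k(x) / marginal(x), where marginal(x) = Σ_j π_j·f_j(x).
Component likelihoods at x = 10 germinations out of 15:
  L_A = C(15,10)·0.16^10·0.84^5 = 3003·1.09951e-08·0.418212 = 1.38087e-05
  L_B = C(15,10)·0.21^10·0.79^5 = 3003·1.66799e-07·0.307706 = 0.000154129
  L_C = C(15,10)·0.42^10·0.58^5 = 3003·0.000170802·0.0656357 = 0.0336657
  L_D = C(15,10)·0.52^10·0.48^5 = 3003·0.00144555·0.0254804 = 0.11061
Weight by the priors:
  π_A·L_A = 0.21 × 1.38087e-05 = 2.89982e-06
  π_B·L_B = 0.28 × 0.000154129 = 4.31561e-05
  π_C·L_C = 0.34 × 0.0336657 = 0.0114464
  π_D·L_D = 0.17 × 0.11061 = 0.0188037
Evidence: 2.89982e-06 + 4.31561e-05 + 0.0114464 + 0.0188037 = 0.0302961
So the posterior for Supplier C is 0.0114464 / 0.0302961 ≈ 0.378.

0.378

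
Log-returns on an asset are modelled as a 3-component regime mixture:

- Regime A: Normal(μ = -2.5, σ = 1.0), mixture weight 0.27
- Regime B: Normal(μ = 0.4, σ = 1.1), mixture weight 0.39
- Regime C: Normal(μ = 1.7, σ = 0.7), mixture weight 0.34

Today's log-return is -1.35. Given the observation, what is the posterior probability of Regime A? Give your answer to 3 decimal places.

0.582

Apply Bayes' rule: the posterior for each component is proportional to its prior times its likelihood at x.
Normal densities:
  L_A = (1/(1.0·√(2π)))·exp(−(-1.35−-2.5)²/(2·1.0²)) = 0.398942·exp(-0.66125) = 0.205936
  L_B = (1/(1.1·√(2π)))·exp(−(-1.35−0.4)²/(2·1.1²)) = 0.362675·exp(-1.26550) = 0.10231
  L_C = (1/(0.7·√(2π)))·exp(−(-1.35−1.7)²/(2·0.7²)) = 0.569918·exp(-9.49235) = 4.29871e-05
Multiply by the mixture weights:
  π_A·L_A = 0.27 × 0.205936 = 0.0556028
  π_B·L_B = 0.39 × 0.10231 = 0.039901
  π_C·L_C = 0.34 × 4.29871e-05 = 1.46156e-05
Evidence: 0.0556028 + 0.039901 + 1.46156e-05 = 0.0955184
So the posterior for Regime A is 0.0556028 / 0.0955184 ≈ 0.582.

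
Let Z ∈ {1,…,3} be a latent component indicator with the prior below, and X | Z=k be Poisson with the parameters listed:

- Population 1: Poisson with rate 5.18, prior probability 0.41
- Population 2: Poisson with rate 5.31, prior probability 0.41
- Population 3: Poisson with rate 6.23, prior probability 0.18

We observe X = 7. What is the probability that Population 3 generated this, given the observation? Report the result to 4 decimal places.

0.2148

The responsibility of component k is w_k f_k(x) divided by Σ_j w_j f_j(x).
Evaluate each component's likelihood at the observed value:
  f_1 = e^(−5.18)·5.18^7/7! = 0.111746
  f_2 = e^(−5.31)·5.31^7/7! = 0.116715
  f_3 = e^(−6.23)·6.23^7/7! = 0.142341
Prior × likelihood for each component:
  w_1·f_1 = 0.41 × 0.111746 = 0.0458159
  w_2·f_2 = 0.41 × 0.116715 = 0.0478532
  w_3·f_3 = 0.18 × 0.142341 = 0.0256214
Marginal: 0.0458159 + 0.0478532 + 0.0256214 = 0.119291
P(Population 3 | data) ≈ 0.2148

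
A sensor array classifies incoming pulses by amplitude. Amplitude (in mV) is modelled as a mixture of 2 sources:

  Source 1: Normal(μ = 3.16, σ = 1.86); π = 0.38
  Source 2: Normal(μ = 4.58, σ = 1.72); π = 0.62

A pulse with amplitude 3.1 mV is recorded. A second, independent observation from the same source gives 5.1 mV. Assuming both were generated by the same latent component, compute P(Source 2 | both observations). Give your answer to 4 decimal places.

The responsibility of component k is w_k f_k(x) divided by Σ_j w_j f_j(x).
Since both observations come from the same component, the likelihood for component k is f_k(x₁)·f_k(x₂).
  p_1 = [(1/(1.86·√(2π)))·exp(−(3.1−3.16)²/(2·1.86²)) = 0.214485·exp(-0.00052) = 0.214374] × [0.1245] = 0.0266895
  p_2 = [(1/(1.72·√(2π)))·exp(−(3.1−4.58)²/(2·1.72²)) = 0.231943·exp(-0.37020) = 0.160179] × [0.221582] = 0.0354928
Prior × likelihood for each component:
  w_1·p_1 = 0.38 × 0.0266895 = 0.010142
  w_2·p_2 = 0.62 × 0.0354928 = 0.0220055
Denominator: 0.010142 + 0.0220055 = 0.0321475
So the posterior for Source 2 is 0.0220055 / 0.0321475 ≈ 0.6845.

0.6845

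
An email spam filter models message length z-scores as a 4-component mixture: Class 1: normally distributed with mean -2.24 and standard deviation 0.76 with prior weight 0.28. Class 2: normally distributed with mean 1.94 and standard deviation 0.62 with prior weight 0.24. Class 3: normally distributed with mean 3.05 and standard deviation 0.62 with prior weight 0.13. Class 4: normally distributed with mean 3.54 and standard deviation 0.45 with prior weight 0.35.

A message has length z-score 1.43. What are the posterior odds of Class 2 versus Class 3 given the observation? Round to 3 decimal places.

39.981

Only the two components matter; the odds are (π_i f_i(x)) / (π_j f_j(x)).
Evaluate each component's likelihood at the observed value:
  f_1 = 4.53417e-06
  f_2 = 0.458763
  f_3 = 0.0211835
  f_4 = 1.49131e-05
Odds = (0.24/0.13) × (0.458763/0.0211835) = 1.84615 × 21.6566 ≈ 39.981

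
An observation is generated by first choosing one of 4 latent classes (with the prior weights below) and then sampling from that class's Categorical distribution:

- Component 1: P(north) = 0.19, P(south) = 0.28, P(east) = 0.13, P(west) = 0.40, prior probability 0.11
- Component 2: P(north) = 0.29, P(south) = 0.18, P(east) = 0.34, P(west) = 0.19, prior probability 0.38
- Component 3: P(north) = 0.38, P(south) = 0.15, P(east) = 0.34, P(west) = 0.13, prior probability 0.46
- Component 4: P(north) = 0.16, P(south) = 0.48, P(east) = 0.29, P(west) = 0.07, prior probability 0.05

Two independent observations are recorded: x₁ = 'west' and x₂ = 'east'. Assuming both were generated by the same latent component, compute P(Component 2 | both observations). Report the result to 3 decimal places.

Posterior ∝ prior × likelihood, so P(k | x) ∝ π_k f_k(x); normalise over all components.
Since both observations come from the same component, the likelihood for component k is f_k(x₁)·f_k(x₂).
  p_1 = [P(west | comp) = 0.40] × [0.13] = 0.052
  p_2 = [P(west | comp) = 0.19] × [0.34] = 0.0646
  p_3 = [P(west | comp) = 0.13] × [0.34] = 0.0442
  p_4 = [P(west | comp) = 0.07] × [0.29] = 0.0203
Weight by the priors:
  π_1·p_1 = 0.11 × 0.052 = 0.00572
  π_2·p_2 = 0.38 × 0.0646 = 0.024548
  π_3·p_3 = 0.46 × 0.0442 = 0.020332
  π_4·p_4 = 0.05 × 0.0203 = 0.001015
Marginal: 0.00572 + 0.024548 + 0.020332 + 0.001015 = 0.051615
So the posterior for Component 2 is 0.024548 / 0.051615 ≈ 0.476.

0.476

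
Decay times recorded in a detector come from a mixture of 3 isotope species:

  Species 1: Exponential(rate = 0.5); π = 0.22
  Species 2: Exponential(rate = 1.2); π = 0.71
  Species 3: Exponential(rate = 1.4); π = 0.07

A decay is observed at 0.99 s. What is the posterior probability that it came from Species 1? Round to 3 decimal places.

0.191

Posterior ∝ prior × likelihood, so P(k | x) ∝ P(Z=k) f_k(x); normalise over all components.
Component likelihoods at x = 0.99 s:
  L_1 = 0.5·e^(−0.5·0.99) = 0.5·e^(−0.4950) = 0.304785
  L_2 = 1.2·e^(−1.2·0.99) = 1.2·e^(−1.1880) = 0.365796
  L_3 = 1.4·e^(−1.4·0.99) = 1.4·e^(−1.3860) = 0.350103
Prior × likelihood for each component:
  P(Z=1)·L_1 = 0.22 × 0.304785 = 0.0670528
  P(Z=2)·L_2 = 0.71 × 0.365796 = 0.259715
  P(Z=3)·L_3 = 0.07 × 0.350103 = 0.0245072
Sum: 0.0670528 + 0.259715 + 0.0245072 = 0.351275
So the posterior for Species 1 is 0.0670528 / 0.351275 ≈ 0.191.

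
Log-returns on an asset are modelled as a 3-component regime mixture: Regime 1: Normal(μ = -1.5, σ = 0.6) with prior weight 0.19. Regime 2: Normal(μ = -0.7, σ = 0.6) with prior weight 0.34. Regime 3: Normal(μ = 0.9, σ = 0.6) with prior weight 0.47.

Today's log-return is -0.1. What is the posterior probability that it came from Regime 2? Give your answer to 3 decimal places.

0.614

P(component k | x) = π_k·f_k(x) / marginal(x), where marginal(x) = Σ_j π_j·f_j(x).
Normal densities:
  f_1 = 0.0437031
  f_2 = 0.403285
  f_3 = 0.165795
Multiply by the mixture weights:
  π_1·f_1 = 0.19 × 0.0437031 = 0.0083036
  π_2·f_2 = 0.34 × 0.403285 = 0.137117
  π_3·f_3 = 0.47 × 0.165795 = 0.0779238
Marginal: 0.0083036 + 0.137117 + 0.0779238 = 0.223344
P(Regime 2 | -0.1) ≈ 0.614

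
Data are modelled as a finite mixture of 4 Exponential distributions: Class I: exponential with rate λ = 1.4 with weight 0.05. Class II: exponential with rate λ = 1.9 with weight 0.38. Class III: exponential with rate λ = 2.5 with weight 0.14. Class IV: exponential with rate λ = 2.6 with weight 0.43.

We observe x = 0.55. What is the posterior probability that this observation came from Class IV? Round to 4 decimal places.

Posterior ∝ prior × likelihood, so P(k | x) ∝ π_k f_k(x); normalise over all components.
Component likelihoods at x = 0.55:
  f_I = 0.648218
  f_II = 0.668214
  f_III = 0.632099
  f_IV = 0.622203
Prior × likelihood for each component:
  π_I·f_I = 0.05 × 0.648218 = 0.0324109
  π_II·f_II = 0.38 × 0.668214 = 0.253921
  π_III·f_III = 0.14 × 0.632099 = 0.0884939
  π_IV·f_IV = 0.43 × 0.622203 = 0.267547
Evidence: 0.0324109 + 0.253921 + 0.0884939 + 0.267547 = 0.642374
P(Class IV | data) = 0.267547 / 0.642374 ≈ 0.4165

0.4165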